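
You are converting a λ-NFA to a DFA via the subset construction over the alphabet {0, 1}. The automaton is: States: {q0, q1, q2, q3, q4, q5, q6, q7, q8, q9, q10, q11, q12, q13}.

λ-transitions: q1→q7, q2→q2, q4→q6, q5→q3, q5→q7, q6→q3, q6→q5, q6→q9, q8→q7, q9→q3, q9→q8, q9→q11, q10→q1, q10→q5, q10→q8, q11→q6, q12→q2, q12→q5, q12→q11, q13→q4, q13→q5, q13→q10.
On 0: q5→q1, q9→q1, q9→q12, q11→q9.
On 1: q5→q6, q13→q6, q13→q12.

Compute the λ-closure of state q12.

{q2, q3, q5, q6, q7, q8, q9, q11, q12}

Start with {q12}.
From q12 via λ: add q2, q5, q11.
From q5 via λ: add q3, q7.
From q11 via λ: add q6.
From q6 via λ: add q9.
From q9 via λ: add q8.
No new states can be added; the closed set is {q2, q3, q5, q6, q7, q8, q9, q11, q12}.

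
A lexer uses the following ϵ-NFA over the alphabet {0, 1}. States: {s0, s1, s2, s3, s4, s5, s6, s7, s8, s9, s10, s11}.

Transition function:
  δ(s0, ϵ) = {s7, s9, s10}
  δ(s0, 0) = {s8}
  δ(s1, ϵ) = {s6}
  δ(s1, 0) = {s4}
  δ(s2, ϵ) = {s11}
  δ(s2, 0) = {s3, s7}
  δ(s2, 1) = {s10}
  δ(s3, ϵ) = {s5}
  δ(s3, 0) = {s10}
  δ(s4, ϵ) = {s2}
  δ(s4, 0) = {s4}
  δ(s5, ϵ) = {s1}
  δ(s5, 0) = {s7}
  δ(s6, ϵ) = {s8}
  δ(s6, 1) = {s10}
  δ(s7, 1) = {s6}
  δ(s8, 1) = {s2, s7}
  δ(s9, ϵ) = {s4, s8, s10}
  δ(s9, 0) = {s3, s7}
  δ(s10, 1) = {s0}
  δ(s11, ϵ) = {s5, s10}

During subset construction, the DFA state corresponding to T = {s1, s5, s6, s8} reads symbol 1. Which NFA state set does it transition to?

{s1, s2, s5, s6, s7, s8, s10, s11}

s6 on 1 → {s10}.
s8 on 1 → {s2, s7}.
No 1-transition from s1, s5.
Union after reading 1: {s2, s7, s10}.
Now take the ϵ-closure:
From s2 via ϵ: add s11.
From s11 via ϵ: add s5.
From s5 via ϵ: add s1.
From s1 via ϵ: add s6.
From s6 via ϵ: add s8.
No new states can be added; the closed set is {s1, s2, s5, s6, s7, s8, s10, s11}.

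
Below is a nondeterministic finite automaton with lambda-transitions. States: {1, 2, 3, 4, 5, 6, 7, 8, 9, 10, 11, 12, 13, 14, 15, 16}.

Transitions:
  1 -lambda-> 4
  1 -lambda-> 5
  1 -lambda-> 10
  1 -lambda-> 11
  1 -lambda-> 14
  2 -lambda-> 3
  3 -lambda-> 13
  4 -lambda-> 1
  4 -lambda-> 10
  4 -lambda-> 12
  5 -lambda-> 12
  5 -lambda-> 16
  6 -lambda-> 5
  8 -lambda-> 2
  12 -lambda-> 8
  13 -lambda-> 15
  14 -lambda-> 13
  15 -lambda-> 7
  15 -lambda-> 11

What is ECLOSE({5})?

Start with {5}.
From 5 via lambda: add 12, 16.
From 12 via lambda: add 8.
From 8 via lambda: add 2.
From 2 via lambda: add 3.
From 3 via lambda: add 13.
From 13 via lambda: add 15.
From 15 via lambda: add 7, 11.
No new states can be added; the closed set is {2, 3, 5, 7, 8, 11, 12, 13, 15, 16}.

{2, 3, 5, 7, 8, 11, 12, 13, 15, 16}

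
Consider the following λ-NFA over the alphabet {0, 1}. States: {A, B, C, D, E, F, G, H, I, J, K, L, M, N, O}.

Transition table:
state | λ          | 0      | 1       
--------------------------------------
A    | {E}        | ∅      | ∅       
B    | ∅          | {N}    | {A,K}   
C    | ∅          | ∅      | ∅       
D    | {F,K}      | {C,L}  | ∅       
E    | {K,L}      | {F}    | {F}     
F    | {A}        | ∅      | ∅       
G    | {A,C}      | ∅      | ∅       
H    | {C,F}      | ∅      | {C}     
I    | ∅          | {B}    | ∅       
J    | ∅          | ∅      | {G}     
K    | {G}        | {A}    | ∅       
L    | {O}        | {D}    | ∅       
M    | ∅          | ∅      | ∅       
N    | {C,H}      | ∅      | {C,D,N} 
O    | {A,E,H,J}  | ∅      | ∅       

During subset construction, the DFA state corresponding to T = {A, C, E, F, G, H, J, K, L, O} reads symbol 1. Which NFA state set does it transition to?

E on 1 → {F}.
H on 1 → {C}.
J on 1 → {G}.
No 1-transition from A, C, F, G, K, L, O.
Union after reading 1: {C, F, G}.
Now take the λ-closure:
From F via λ: add A.
From A via λ: add E.
From E via λ: add K, L.
From L via λ: add O.
From O via λ: add H, J.
No new states can be added; the closed set is {A, C, E, F, G, H, J, K, L, O}.

{A, C, E, F, G, H, J, K, L, O}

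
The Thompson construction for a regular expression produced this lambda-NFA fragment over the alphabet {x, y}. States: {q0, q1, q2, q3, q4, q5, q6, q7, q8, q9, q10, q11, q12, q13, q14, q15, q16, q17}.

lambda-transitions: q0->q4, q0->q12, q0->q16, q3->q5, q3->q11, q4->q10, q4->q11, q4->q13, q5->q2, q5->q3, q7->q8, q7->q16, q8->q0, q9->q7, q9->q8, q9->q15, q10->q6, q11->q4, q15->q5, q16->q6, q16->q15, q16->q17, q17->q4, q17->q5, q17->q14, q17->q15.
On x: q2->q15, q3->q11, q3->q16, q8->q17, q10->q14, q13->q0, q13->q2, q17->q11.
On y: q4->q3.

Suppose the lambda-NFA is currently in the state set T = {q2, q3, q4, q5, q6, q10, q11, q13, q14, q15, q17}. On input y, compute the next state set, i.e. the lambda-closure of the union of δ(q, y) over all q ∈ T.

{q2, q3, q4, q5, q6, q10, q11, q13}

q4 on y → {q3}.
No y-transition from q2, q3, q5, q6, q10, q11, q13, q14, q15, q17.
Union after reading y: {q3}.
Now take the lambda-closure:
From q3 via lambda: add q5, q11.
From q5 via lambda: add q2.
From q11 via lambda: add q4.
From q4 via lambda: add q10, q13.
From q10 via lambda: add q6.
No new states can be added; the closed set is {q2, q3, q4, q5, q6, q10, q11, q13}.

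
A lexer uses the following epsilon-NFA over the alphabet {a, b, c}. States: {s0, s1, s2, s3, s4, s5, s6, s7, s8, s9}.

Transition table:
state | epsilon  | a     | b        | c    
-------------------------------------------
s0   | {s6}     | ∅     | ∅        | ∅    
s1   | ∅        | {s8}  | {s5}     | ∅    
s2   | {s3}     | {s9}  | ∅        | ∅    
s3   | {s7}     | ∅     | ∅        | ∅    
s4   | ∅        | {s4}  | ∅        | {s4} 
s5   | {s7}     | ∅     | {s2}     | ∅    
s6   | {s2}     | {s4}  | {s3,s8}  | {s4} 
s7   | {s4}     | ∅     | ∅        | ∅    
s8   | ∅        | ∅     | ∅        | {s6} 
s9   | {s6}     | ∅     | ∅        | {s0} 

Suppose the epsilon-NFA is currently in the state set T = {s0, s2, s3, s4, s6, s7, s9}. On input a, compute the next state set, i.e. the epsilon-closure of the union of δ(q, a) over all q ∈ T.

s2 on a → {s9}.
s4 on a → {s4}.
s6 on a → {s4}.
No a-transition from s0, s3, s7, s9.
Union after reading a: {s4, s9}.
Now take the epsilon-closure:
From s9 via epsilon: add s6.
From s6 via epsilon: add s2.
From s2 via epsilon: add s3.
From s3 via epsilon: add s7.
No new states can be added; the closed set is {s2, s3, s4, s6, s7, s9}.

{s2, s3, s4, s6, s7, s9}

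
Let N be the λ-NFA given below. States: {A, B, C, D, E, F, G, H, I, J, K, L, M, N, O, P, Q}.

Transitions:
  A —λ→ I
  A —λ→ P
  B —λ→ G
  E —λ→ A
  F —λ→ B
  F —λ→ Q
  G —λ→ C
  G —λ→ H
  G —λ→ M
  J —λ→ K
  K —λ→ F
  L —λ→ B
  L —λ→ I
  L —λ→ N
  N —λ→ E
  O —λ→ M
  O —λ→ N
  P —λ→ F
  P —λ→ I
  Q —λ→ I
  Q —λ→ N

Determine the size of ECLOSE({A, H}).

12

Start with {A, H}.
From A via λ: add I, P.
From P via λ: add F.
From F via λ: add B, Q.
From B via λ: add G.
From Q via λ: add N.
From G via λ: add C, M.
From N via λ: add E.
λ-closure = {A, B, C, E, F, G, H, I, M, N, P, Q}, which has 12 states.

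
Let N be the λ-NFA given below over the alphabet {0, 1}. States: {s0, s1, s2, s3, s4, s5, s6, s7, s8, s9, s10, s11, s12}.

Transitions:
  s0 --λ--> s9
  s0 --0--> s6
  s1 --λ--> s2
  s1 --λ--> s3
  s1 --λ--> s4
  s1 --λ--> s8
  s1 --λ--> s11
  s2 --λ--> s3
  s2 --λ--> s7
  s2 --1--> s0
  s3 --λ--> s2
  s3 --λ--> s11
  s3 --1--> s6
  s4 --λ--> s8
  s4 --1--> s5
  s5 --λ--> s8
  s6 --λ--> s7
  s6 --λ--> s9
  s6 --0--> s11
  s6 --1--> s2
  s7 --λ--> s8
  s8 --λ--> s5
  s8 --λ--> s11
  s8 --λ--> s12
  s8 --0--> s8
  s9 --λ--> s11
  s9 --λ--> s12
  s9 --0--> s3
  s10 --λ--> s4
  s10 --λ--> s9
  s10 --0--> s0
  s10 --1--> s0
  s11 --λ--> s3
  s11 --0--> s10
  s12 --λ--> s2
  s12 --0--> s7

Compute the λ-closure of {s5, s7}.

{s2, s3, s5, s7, s8, s11, s12}

Start with {s5, s7}.
From s5 via λ: add s8.
From s8 via λ: add s11, s12.
From s11 via λ: add s3.
From s12 via λ: add s2.
No new states can be added; the closed set is {s2, s3, s5, s7, s8, s11, s12}.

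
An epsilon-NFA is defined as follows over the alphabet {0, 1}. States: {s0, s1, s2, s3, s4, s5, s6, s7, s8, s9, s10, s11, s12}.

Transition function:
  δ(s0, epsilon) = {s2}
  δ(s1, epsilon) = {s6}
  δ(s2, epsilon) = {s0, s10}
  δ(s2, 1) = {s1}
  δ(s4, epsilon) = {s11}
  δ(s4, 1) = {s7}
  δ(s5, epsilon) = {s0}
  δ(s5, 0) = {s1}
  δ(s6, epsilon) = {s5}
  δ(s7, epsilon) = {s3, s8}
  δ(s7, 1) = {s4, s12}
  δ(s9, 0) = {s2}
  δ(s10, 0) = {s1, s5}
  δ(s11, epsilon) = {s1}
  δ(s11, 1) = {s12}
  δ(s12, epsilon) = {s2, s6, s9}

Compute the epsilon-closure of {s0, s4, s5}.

{s0, s1, s2, s4, s5, s6, s10, s11}

Start with {s0, s4, s5}.
From s0 via epsilon: add s2.
From s4 via epsilon: add s11.
From s2 via epsilon: add s10.
From s11 via epsilon: add s1.
From s1 via epsilon: add s6.
No new states can be added; the closed set is {s0, s1, s2, s4, s5, s6, s10, s11}.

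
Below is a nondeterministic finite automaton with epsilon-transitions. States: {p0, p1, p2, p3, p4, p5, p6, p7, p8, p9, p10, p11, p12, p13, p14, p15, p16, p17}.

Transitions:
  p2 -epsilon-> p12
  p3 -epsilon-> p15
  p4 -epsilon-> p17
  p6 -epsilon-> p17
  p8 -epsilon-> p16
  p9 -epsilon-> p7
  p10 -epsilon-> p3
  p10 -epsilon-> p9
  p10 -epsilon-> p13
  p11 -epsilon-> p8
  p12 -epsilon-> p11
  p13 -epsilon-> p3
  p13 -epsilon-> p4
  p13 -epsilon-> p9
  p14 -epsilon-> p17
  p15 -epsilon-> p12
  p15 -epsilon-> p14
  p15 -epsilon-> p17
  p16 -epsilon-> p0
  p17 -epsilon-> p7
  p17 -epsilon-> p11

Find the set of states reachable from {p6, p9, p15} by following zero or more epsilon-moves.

Start with {p6, p9, p15}.
From p6 via epsilon: add p17.
From p9 via epsilon: add p7.
From p15 via epsilon: add p12, p14.
From p12 via epsilon: add p11.
From p11 via epsilon: add p8.
From p8 via epsilon: add p16.
From p16 via epsilon: add p0.
No new states can be added; the closed set is {p0, p6, p7, p8, p9, p11, p12, p14, p15, p16, p17}.

{p0, p6, p7, p8, p9, p11, p12, p14, p15, p16, p17}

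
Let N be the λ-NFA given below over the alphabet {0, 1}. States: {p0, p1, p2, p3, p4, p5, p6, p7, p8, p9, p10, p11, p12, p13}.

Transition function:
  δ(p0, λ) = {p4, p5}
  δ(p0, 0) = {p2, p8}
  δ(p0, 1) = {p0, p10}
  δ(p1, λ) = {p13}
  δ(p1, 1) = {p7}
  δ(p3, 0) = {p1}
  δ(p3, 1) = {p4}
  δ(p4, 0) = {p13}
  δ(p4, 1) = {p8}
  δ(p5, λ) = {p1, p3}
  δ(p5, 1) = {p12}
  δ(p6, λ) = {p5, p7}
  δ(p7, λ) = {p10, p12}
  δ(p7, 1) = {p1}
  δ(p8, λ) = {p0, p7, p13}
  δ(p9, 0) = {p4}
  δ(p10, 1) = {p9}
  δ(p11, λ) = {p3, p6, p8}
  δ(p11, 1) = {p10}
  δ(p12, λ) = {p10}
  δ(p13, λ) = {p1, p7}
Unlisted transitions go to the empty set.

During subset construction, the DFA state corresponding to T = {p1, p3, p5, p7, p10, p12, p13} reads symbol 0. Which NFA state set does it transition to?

p3 on 0 → {p1}.
No 0-transition from p1, p5, p7, p10, p12, p13.
Union after reading 0: {p1}.
Now take the λ-closure:
From p1 via λ: add p13.
From p13 via λ: add p7.
From p7 via λ: add p10, p12.
No new states can be added; the closed set is {p1, p7, p10, p12, p13}.

{p1, p7, p10, p12, p13}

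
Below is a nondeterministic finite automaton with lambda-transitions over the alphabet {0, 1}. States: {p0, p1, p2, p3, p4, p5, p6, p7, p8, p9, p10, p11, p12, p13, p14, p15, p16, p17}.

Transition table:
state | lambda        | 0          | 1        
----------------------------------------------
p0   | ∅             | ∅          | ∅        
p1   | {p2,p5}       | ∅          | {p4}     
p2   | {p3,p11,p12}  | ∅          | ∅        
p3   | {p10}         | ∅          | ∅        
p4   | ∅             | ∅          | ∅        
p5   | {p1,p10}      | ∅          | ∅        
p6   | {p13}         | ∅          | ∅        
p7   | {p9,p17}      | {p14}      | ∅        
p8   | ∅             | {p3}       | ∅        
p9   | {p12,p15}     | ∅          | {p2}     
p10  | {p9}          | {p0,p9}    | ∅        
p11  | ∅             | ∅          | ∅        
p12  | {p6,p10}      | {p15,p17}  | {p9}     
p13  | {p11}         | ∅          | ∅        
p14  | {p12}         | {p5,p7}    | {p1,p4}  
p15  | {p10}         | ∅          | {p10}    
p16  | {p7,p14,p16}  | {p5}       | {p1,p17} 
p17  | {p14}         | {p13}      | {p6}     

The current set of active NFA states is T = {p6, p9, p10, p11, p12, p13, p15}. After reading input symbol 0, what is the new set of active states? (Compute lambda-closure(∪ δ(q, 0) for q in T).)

p10 on 0 → {p0, p9}.
p12 on 0 → {p15, p17}.
No 0-transition from p6, p9, p11, p13, p15.
Union after reading 0: {p0, p9, p15, p17}.
Now take the lambda-closure:
From p9 via lambda: add p12.
From p15 via lambda: add p10.
From p17 via lambda: add p14.
From p12 via lambda: add p6.
From p6 via lambda: add p13.
From p13 via lambda: add p11.
No new states can be added; the closed set is {p0, p6, p9, p10, p11, p12, p13, p14, p15, p17}.

{p0, p6, p9, p10, p11, p12, p13, p14, p15, p17}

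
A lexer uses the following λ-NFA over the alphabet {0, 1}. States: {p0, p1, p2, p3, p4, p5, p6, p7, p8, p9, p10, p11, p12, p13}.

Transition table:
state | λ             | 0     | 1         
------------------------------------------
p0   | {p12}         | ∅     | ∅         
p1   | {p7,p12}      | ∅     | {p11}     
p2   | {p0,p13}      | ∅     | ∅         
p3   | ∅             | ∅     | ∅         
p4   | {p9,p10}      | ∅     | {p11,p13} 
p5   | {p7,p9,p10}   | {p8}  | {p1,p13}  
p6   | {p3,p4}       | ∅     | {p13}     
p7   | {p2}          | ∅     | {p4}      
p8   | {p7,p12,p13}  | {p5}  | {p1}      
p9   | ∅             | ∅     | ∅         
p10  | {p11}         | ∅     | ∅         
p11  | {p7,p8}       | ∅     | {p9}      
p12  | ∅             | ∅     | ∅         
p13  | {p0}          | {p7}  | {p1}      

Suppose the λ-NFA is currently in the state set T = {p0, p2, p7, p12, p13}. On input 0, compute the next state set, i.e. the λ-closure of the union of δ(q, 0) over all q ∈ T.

{p0, p2, p7, p12, p13}

p13 on 0 → {p7}.
No 0-transition from p0, p2, p7, p12.
Union after reading 0: {p7}.
Now take the λ-closure:
From p7 via λ: add p2.
From p2 via λ: add p0, p13.
From p0 via λ: add p12.
No new states can be added; the closed set is {p0, p2, p7, p12, p13}.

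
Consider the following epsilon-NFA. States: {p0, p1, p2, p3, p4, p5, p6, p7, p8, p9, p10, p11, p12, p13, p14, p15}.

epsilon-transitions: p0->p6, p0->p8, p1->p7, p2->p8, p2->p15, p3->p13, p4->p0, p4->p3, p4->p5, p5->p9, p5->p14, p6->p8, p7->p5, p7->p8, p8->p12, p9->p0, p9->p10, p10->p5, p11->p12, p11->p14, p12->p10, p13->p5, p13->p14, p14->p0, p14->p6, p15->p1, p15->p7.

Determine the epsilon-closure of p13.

Start with {p13}.
From p13 via epsilon: add p5, p14.
From p5 via epsilon: add p9.
From p14 via epsilon: add p0, p6.
From p0 via epsilon: add p8.
From p9 via epsilon: add p10.
From p8 via epsilon: add p12.
No new states can be added; the closed set is {p0, p5, p6, p8, p9, p10, p12, p13, p14}.

{p0, p5, p6, p8, p9, p10, p12, p13, p14}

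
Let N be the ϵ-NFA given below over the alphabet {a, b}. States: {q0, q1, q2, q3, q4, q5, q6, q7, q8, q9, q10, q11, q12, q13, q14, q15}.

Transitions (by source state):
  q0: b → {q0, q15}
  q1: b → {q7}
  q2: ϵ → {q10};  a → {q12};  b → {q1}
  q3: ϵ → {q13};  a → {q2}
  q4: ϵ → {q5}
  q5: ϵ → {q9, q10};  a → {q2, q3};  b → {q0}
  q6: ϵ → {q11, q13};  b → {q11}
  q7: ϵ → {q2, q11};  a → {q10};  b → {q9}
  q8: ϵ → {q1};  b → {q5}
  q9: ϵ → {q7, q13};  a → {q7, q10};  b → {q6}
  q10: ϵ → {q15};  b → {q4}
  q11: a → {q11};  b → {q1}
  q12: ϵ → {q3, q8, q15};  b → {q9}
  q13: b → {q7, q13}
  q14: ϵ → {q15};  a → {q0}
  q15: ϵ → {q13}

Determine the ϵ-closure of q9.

Start with {q9}.
From q9 via ϵ: add q7, q13.
From q7 via ϵ: add q2, q11.
From q2 via ϵ: add q10.
From q10 via ϵ: add q15.
No new states can be added; the closed set is {q2, q7, q9, q10, q11, q13, q15}.

{q2, q7, q9, q10, q11, q13, q15}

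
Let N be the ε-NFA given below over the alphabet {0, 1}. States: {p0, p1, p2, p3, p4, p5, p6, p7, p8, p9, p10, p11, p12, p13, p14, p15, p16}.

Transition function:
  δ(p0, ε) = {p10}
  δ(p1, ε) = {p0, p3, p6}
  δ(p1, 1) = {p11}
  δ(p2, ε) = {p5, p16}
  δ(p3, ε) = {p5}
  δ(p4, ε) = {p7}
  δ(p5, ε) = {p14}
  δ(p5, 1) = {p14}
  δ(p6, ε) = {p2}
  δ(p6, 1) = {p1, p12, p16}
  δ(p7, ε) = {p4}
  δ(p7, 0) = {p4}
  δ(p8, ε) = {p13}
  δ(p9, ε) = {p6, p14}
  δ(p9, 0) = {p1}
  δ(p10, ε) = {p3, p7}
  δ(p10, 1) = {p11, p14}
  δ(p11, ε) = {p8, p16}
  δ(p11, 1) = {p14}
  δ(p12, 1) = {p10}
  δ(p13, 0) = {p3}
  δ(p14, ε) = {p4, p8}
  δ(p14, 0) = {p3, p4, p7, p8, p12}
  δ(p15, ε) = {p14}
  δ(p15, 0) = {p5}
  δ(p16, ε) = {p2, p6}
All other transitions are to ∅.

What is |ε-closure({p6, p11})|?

Start with {p6, p11}.
From p6 via ε: add p2.
From p11 via ε: add p8, p16.
From p2 via ε: add p5.
From p8 via ε: add p13.
From p5 via ε: add p14.
From p14 via ε: add p4.
From p4 via ε: add p7.
ε-closure = {p2, p4, p5, p6, p7, p8, p11, p13, p14, p16}, which has 10 states.

10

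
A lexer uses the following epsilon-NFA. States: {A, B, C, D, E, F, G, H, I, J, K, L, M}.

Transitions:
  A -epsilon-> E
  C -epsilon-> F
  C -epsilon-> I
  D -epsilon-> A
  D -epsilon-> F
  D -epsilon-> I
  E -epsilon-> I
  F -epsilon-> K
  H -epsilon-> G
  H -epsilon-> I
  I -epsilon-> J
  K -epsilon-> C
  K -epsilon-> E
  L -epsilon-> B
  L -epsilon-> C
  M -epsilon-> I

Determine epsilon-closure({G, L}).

{B, C, E, F, G, I, J, K, L}

Start with {G, L}.
From L via epsilon: add B, C.
From C via epsilon: add F, I.
From F via epsilon: add K.
From I via epsilon: add J.
From K via epsilon: add E.
No new states can be added; the closed set is {B, C, E, F, G, I, J, K, L}.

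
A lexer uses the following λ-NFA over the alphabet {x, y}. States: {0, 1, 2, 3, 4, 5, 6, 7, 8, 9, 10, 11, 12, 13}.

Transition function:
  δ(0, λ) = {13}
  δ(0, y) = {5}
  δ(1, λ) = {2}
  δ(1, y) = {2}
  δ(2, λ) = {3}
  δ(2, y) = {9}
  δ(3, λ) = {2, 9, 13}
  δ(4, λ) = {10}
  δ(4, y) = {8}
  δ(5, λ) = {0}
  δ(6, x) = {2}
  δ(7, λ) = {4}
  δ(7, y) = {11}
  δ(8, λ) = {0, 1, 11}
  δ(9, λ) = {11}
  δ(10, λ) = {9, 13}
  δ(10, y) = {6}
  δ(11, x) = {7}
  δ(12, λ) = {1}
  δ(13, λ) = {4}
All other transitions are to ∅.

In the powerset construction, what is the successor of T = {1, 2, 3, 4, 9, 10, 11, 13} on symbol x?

11 on x → {7}.
No x-transition from 1, 2, 3, 4, 9, 10, 13.
Union after reading x: {7}.
Now take the λ-closure:
From 7 via λ: add 4.
From 4 via λ: add 10.
From 10 via λ: add 9, 13.
From 9 via λ: add 11.
No new states can be added; the closed set is {4, 7, 9, 10, 11, 13}.

{4, 7, 9, 10, 11, 13}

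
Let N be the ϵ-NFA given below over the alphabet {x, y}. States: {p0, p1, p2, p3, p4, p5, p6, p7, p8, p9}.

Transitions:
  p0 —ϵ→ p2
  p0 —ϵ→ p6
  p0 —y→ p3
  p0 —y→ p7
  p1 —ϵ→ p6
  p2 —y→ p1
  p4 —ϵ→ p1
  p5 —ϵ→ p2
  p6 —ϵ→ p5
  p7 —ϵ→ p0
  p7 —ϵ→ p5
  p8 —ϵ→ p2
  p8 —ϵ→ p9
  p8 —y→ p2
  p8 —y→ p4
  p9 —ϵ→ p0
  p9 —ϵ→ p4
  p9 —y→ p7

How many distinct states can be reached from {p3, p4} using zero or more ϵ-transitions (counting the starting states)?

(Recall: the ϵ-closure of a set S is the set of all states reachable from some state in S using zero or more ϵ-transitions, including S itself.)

Start with {p3, p4}.
From p4 via ϵ: add p1.
From p1 via ϵ: add p6.
From p6 via ϵ: add p5.
From p5 via ϵ: add p2.
ϵ-closure = {p1, p2, p3, p4, p5, p6}, which has 6 states.

6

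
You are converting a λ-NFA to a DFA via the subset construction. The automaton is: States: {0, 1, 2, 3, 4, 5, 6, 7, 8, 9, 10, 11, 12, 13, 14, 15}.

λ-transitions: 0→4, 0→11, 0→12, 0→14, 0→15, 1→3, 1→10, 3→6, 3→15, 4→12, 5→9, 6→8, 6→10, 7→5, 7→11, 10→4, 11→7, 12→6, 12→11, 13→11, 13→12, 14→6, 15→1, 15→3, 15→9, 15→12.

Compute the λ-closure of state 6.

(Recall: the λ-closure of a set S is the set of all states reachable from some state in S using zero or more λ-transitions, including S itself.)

Start with {6}.
From 6 via λ: add 8, 10.
From 10 via λ: add 4.
From 4 via λ: add 12.
From 12 via λ: add 11.
From 11 via λ: add 7.
From 7 via λ: add 5.
From 5 via λ: add 9.
No new states can be added; the closed set is {4, 5, 6, 7, 8, 9, 10, 11, 12}.

{4, 5, 6, 7, 8, 9, 10, 11, 12}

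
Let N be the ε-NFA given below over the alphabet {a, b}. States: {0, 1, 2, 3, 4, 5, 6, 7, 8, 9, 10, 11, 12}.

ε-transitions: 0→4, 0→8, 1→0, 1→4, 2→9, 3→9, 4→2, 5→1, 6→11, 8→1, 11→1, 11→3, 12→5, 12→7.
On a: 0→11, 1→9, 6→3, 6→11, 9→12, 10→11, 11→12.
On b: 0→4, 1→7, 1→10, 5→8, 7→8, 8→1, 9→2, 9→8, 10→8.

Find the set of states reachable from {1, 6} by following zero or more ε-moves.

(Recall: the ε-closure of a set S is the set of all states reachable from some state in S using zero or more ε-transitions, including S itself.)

{0, 1, 2, 3, 4, 6, 8, 9, 11}

Start with {1, 6}.
From 1 via ε: add 0, 4.
From 6 via ε: add 11.
From 0 via ε: add 8.
From 4 via ε: add 2.
From 11 via ε: add 3.
From 2 via ε: add 9.
No new states can be added; the closed set is {0, 1, 2, 3, 4, 6, 8, 9, 11}.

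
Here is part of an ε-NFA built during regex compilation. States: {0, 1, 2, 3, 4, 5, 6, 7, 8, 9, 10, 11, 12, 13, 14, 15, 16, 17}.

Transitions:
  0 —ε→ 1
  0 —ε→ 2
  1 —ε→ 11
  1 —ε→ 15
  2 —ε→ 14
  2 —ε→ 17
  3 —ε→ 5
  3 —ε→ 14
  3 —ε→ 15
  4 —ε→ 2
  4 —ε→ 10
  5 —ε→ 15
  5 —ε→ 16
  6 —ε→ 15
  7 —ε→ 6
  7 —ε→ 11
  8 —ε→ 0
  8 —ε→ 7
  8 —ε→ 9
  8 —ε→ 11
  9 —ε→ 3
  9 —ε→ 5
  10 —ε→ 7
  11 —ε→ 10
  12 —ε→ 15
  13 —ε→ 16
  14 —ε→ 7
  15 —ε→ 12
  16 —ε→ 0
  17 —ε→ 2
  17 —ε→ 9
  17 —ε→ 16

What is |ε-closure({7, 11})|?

Start with {7, 11}.
From 7 via ε: add 6.
From 11 via ε: add 10.
From 6 via ε: add 15.
From 15 via ε: add 12.
ε-closure = {6, 7, 10, 11, 12, 15}, which has 6 states.

6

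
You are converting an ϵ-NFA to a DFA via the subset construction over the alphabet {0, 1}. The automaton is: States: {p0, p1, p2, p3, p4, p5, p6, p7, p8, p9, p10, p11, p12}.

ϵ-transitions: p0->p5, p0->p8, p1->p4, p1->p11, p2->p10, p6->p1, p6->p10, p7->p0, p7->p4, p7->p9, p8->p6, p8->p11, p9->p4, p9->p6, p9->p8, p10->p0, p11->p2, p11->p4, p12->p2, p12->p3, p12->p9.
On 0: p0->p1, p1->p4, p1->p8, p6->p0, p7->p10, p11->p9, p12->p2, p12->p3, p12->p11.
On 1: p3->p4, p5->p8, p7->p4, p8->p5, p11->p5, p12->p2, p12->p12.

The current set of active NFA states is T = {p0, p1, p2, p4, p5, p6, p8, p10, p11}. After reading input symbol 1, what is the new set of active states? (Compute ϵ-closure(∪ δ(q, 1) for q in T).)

p5 on 1 → {p8}.
p8 on 1 → {p5}.
p11 on 1 → {p5}.
No 1-transition from p0, p1, p2, p4, p6, p10.
Union after reading 1: {p5, p8}.
Now take the ϵ-closure:
From p8 via ϵ: add p6, p11.
From p6 via ϵ: add p1, p10.
From p11 via ϵ: add p2, p4.
From p10 via ϵ: add p0.
No new states can be added; the closed set is {p0, p1, p2, p4, p5, p6, p8, p10, p11}.

{p0, p1, p2, p4, p5, p6, p8, p10, p11}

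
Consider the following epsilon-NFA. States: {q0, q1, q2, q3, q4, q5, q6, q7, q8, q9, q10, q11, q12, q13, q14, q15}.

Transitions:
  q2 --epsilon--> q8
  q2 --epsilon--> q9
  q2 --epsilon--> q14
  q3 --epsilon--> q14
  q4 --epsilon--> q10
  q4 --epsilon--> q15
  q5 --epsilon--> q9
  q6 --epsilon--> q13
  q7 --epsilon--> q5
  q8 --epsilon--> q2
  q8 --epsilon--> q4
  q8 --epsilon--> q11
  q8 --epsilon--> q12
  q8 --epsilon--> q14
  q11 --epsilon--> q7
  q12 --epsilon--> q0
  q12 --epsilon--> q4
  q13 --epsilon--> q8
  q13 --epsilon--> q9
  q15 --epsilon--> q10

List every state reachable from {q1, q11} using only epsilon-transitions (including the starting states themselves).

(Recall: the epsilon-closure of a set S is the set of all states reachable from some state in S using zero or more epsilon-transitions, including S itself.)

Start with {q1, q11}.
From q11 via epsilon: add q7.
From q7 via epsilon: add q5.
From q5 via epsilon: add q9.
No new states can be added; the closed set is {q1, q5, q7, q9, q11}.

{q1, q5, q7, q9, q11}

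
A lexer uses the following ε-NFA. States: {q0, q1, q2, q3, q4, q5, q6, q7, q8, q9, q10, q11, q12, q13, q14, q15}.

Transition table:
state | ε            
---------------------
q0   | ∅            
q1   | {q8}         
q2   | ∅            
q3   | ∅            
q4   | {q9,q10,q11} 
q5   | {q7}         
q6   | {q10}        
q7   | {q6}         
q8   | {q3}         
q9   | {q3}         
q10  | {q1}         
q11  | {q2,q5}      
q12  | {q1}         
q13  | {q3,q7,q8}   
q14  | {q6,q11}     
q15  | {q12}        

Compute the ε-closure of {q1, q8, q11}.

Start with {q1, q8, q11}.
From q8 via ε: add q3.
From q11 via ε: add q2, q5.
From q5 via ε: add q7.
From q7 via ε: add q6.
From q6 via ε: add q10.
No new states can be added; the closed set is {q1, q2, q3, q5, q6, q7, q8, q10, q11}.

{q1, q2, q3, q5, q6, q7, q8, q10, q11}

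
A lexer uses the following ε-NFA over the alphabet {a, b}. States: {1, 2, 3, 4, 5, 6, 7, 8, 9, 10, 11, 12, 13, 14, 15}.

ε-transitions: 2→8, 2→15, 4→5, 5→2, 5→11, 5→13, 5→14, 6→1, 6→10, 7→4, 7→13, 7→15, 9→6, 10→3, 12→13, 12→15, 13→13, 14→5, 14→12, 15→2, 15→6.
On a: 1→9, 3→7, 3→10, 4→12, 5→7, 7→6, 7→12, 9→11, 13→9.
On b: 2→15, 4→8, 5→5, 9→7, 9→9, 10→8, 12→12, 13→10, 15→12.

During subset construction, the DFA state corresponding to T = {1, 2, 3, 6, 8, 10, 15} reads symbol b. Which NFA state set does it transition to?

2 on b → {15}.
10 on b → {8}.
15 on b → {12}.
No b-transition from 1, 3, 6, 8.
Union after reading b: {8, 12, 15}.
Now take the ε-closure:
From 12 via ε: add 13.
From 15 via ε: add 2, 6.
From 6 via ε: add 1, 10.
From 10 via ε: add 3.
No new states can be added; the closed set is {1, 2, 3, 6, 8, 10, 12, 13, 15}.

{1, 2, 3, 6, 8, 10, 12, 13, 15}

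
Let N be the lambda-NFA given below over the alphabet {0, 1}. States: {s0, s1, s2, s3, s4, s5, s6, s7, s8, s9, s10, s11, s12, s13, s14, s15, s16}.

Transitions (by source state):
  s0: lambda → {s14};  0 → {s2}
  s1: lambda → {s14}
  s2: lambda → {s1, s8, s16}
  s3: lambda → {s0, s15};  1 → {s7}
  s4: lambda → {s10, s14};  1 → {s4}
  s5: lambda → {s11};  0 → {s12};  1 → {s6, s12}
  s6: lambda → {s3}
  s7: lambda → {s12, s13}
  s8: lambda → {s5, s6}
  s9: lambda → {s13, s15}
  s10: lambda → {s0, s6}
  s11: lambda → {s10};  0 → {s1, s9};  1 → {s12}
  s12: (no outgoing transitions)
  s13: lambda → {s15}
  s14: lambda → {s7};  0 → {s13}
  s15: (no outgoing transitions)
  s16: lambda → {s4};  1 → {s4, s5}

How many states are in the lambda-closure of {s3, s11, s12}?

Start with {s3, s11, s12}.
From s3 via lambda: add s0, s15.
From s11 via lambda: add s10.
From s0 via lambda: add s14.
From s10 via lambda: add s6.
From s14 via lambda: add s7.
From s7 via lambda: add s13.
lambda-closure = {s0, s3, s6, s7, s10, s11, s12, s13, s14, s15}, which has 10 states.

10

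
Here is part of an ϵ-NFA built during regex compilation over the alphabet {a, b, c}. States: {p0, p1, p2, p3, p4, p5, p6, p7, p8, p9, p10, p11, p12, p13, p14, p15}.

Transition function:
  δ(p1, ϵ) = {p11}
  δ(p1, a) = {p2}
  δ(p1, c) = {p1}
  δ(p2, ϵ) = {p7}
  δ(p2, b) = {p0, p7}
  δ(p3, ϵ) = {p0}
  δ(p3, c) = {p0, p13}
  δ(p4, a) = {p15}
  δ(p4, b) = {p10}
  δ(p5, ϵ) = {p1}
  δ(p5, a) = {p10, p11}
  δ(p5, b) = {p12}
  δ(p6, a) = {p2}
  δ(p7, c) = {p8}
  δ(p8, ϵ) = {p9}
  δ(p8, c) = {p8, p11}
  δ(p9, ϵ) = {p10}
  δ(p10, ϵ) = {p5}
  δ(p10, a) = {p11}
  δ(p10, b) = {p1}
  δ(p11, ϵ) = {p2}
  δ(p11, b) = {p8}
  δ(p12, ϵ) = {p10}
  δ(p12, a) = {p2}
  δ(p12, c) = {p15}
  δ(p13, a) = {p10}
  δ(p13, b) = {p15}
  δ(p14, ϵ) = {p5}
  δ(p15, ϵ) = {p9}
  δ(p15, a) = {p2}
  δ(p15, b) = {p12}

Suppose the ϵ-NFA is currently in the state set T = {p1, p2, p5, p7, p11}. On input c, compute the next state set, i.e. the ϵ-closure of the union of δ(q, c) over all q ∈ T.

p1 on c → {p1}.
p7 on c → {p8}.
No c-transition from p2, p5, p11.
Union after reading c: {p1, p8}.
Now take the ϵ-closure:
From p1 via ϵ: add p11.
From p8 via ϵ: add p9.
From p9 via ϵ: add p10.
From p11 via ϵ: add p2.
From p2 via ϵ: add p7.
From p10 via ϵ: add p5.
No new states can be added; the closed set is {p1, p2, p5, p7, p8, p9, p10, p11}.

{p1, p2, p5, p7, p8, p9, p10, p11}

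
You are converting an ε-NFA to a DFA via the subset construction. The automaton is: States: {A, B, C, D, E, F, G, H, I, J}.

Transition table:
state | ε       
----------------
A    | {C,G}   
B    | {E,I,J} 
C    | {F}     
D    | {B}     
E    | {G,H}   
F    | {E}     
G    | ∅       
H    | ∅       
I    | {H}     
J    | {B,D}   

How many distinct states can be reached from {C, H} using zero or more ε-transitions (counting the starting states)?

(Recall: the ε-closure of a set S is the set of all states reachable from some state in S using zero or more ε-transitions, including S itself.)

5

Start with {C, H}.
From C via ε: add F.
From F via ε: add E.
From E via ε: add G.
ε-closure = {C, E, F, G, H}, which has 5 states.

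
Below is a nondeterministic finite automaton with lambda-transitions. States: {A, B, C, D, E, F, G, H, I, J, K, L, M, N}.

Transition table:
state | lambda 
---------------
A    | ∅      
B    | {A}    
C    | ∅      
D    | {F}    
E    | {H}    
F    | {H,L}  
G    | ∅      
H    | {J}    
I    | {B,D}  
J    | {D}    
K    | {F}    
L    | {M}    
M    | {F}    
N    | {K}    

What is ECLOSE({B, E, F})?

Start with {B, E, F}.
From B via lambda: add A.
From E via lambda: add H.
From F via lambda: add L.
From H via lambda: add J.
From L via lambda: add M.
From J via lambda: add D.
No new states can be added; the closed set is {A, B, D, E, F, H, J, L, M}.

{A, B, D, E, F, H, J, L, M}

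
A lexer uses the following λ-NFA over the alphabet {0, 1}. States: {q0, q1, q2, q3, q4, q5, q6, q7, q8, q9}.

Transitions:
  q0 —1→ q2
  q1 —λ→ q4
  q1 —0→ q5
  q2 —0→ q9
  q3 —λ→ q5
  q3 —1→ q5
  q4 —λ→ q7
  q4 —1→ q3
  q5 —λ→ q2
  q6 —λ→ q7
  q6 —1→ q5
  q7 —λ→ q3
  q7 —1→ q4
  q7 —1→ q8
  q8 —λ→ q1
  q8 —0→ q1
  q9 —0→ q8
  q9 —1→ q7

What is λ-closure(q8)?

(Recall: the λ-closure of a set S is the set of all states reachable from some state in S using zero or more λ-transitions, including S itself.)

{q1, q2, q3, q4, q5, q7, q8}

Start with {q8}.
From q8 via λ: add q1.
From q1 via λ: add q4.
From q4 via λ: add q7.
From q7 via λ: add q3.
From q3 via λ: add q5.
From q5 via λ: add q2.
No new states can be added; the closed set is {q1, q2, q3, q4, q5, q7, q8}.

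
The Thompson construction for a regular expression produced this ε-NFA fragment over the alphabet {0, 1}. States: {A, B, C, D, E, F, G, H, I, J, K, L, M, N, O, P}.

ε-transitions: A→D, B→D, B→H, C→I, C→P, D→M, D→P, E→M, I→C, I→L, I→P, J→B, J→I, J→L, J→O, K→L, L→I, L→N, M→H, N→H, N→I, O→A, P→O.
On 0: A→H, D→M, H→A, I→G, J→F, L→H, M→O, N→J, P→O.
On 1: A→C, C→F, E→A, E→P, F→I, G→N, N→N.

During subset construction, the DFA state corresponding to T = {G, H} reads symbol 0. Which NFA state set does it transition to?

H on 0 → {A}.
No 0-transition from G.
Union after reading 0: {A}.
Now take the ε-closure:
From A via ε: add D.
From D via ε: add M, P.
From M via ε: add H.
From P via ε: add O.
No new states can be added; the closed set is {A, D, H, M, O, P}.

{A, D, H, M, O, P}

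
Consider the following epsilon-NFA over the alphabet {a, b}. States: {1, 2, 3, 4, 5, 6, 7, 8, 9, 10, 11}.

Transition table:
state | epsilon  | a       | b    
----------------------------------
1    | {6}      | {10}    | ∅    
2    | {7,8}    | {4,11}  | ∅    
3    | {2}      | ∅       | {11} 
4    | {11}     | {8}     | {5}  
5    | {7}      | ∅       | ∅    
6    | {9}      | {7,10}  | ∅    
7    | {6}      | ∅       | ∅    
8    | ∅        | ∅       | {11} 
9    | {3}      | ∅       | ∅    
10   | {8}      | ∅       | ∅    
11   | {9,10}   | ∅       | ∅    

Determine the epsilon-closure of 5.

Start with {5}.
From 5 via epsilon: add 7.
From 7 via epsilon: add 6.
From 6 via epsilon: add 9.
From 9 via epsilon: add 3.
From 3 via epsilon: add 2.
From 2 via epsilon: add 8.
No new states can be added; the closed set is {2, 3, 5, 6, 7, 8, 9}.

{2, 3, 5, 6, 7, 8, 9}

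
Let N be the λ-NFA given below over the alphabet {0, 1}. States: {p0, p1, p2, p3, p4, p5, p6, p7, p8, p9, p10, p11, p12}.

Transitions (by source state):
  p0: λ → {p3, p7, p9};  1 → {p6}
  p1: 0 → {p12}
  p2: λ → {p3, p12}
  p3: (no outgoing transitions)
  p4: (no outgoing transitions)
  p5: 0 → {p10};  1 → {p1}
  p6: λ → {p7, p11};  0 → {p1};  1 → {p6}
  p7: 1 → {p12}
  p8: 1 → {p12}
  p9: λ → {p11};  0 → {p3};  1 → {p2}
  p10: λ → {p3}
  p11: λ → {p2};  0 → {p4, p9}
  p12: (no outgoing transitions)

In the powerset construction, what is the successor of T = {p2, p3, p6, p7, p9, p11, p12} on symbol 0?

p6 on 0 → {p1}.
p9 on 0 → {p3}.
p11 on 0 → {p4, p9}.
No 0-transition from p2, p3, p7, p12.
Union after reading 0: {p1, p3, p4, p9}.
Now take the λ-closure:
From p9 via λ: add p11.
From p11 via λ: add p2.
From p2 via λ: add p12.
No new states can be added; the closed set is {p1, p2, p3, p4, p9, p11, p12}.

{p1, p2, p3, p4, p9, p11, p12}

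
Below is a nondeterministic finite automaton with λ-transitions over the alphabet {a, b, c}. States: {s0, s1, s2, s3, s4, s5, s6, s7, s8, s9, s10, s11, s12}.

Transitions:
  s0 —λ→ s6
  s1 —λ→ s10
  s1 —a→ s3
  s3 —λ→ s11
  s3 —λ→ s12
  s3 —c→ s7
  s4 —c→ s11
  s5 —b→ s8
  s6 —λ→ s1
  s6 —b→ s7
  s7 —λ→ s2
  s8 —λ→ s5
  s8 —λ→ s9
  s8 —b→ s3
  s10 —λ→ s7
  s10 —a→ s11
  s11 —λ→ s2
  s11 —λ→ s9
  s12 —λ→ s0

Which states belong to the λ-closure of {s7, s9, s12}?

{s0, s1, s2, s6, s7, s9, s10, s12}

Start with {s7, s9, s12}.
From s7 via λ: add s2.
From s12 via λ: add s0.
From s0 via λ: add s6.
From s6 via λ: add s1.
From s1 via λ: add s10.
No new states can be added; the closed set is {s0, s1, s2, s6, s7, s9, s10, s12}.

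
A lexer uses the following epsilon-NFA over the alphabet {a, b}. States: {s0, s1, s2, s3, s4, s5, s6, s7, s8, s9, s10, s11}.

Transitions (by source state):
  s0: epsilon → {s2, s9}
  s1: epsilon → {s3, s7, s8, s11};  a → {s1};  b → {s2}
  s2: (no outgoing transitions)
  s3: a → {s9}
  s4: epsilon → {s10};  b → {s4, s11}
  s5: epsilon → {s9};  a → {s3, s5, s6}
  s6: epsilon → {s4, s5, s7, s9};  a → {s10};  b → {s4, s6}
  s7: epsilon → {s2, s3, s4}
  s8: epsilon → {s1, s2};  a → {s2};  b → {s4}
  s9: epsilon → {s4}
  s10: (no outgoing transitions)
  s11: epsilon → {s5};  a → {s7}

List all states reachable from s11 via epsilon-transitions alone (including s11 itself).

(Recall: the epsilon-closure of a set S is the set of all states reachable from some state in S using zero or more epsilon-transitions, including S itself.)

Start with {s11}.
From s11 via epsilon: add s5.
From s5 via epsilon: add s9.
From s9 via epsilon: add s4.
From s4 via epsilon: add s10.
No new states can be added; the closed set is {s4, s5, s9, s10, s11}.

{s4, s5, s9, s10, s11}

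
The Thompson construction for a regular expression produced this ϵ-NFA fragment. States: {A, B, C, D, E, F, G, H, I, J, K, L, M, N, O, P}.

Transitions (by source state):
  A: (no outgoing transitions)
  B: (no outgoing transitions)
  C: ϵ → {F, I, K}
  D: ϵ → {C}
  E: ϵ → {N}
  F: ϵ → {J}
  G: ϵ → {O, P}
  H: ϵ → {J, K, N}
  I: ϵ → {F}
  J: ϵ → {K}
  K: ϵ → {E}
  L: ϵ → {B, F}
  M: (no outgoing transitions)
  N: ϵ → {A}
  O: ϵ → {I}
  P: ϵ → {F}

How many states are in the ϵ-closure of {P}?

Start with {P}.
From P via ϵ: add F.
From F via ϵ: add J.
From J via ϵ: add K.
From K via ϵ: add E.
From E via ϵ: add N.
From N via ϵ: add A.
ϵ-closure = {A, E, F, J, K, N, P}, which has 7 states.

7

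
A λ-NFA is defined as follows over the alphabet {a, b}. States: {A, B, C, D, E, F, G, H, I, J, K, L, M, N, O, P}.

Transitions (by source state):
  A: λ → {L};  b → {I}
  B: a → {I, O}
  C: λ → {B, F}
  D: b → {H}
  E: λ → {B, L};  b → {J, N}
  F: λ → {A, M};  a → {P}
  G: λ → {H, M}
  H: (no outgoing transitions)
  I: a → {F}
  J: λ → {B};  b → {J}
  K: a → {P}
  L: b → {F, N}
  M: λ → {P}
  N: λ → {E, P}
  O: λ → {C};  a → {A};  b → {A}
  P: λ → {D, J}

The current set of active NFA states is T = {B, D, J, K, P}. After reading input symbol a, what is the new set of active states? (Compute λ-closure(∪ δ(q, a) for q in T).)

{A, B, C, D, F, I, J, L, M, O, P}

B on a → {I, O}.
K on a → {P}.
No a-transition from D, J, P.
Union after reading a: {I, O, P}.
Now take the λ-closure:
From O via λ: add C.
From P via λ: add D, J.
From C via λ: add B, F.
From F via λ: add A, M.
From A via λ: add L.
No new states can be added; the closed set is {A, B, C, D, F, I, J, L, M, O, P}.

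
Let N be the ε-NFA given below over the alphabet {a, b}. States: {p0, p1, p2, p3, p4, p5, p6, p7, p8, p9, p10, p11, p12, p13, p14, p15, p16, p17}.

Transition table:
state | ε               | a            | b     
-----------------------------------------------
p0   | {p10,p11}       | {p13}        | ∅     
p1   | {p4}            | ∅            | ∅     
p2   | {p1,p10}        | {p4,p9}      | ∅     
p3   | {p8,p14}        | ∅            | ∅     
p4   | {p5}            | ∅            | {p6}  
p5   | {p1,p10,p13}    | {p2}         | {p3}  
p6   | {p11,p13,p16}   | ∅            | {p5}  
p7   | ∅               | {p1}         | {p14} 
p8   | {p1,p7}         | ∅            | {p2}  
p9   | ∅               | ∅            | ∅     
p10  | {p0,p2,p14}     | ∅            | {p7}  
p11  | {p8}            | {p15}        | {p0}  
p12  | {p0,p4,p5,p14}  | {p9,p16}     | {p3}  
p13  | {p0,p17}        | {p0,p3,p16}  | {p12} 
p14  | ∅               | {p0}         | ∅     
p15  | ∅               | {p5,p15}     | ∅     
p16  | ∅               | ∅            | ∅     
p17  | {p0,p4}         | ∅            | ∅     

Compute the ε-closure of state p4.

Start with {p4}.
From p4 via ε: add p5.
From p5 via ε: add p1, p10, p13.
From p10 via ε: add p0, p2, p14.
From p13 via ε: add p17.
From p0 via ε: add p11.
From p11 via ε: add p8.
From p8 via ε: add p7.
No new states can be added; the closed set is {p0, p1, p2, p4, p5, p7, p8, p10, p11, p13, p14, p17}.

{p0, p1, p2, p4, p5, p7, p8, p10, p11, p13, p14, p17}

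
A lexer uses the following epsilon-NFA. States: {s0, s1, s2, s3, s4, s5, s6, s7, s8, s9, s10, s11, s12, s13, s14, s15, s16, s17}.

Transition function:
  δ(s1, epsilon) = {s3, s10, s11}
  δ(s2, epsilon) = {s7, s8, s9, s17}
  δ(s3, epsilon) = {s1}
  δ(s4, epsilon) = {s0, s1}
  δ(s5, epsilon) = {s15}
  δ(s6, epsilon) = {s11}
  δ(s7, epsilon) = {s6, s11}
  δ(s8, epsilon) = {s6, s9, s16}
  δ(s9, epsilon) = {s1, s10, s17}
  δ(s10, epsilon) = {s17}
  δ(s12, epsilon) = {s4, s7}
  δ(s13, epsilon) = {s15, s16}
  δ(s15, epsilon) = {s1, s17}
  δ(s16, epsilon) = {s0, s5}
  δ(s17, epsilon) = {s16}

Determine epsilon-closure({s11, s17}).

Start with {s11, s17}.
From s17 via epsilon: add s16.
From s16 via epsilon: add s0, s5.
From s5 via epsilon: add s15.
From s15 via epsilon: add s1.
From s1 via epsilon: add s3, s10.
No new states can be added; the closed set is {s0, s1, s3, s5, s10, s11, s15, s16, s17}.

{s0, s1, s3, s5, s10, s11, s15, s16, s17}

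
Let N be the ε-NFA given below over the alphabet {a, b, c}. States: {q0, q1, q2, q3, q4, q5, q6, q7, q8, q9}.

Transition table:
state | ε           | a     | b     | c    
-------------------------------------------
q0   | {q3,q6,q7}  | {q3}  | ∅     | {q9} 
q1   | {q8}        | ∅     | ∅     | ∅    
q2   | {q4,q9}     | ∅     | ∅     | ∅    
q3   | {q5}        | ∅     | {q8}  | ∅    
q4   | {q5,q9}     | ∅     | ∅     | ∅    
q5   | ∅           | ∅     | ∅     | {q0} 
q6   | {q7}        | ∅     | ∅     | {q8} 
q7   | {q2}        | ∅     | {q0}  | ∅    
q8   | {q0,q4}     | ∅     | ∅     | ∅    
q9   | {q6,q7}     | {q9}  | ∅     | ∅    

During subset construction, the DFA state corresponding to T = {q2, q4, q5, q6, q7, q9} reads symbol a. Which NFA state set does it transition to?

q9 on a → {q9}.
No a-transition from q2, q4, q5, q6, q7.
Union after reading a: {q9}.
Now take the ε-closure:
From q9 via ε: add q6, q7.
From q7 via ε: add q2.
From q2 via ε: add q4.
From q4 via ε: add q5.
No new states can be added; the closed set is {q2, q4, q5, q6, q7, q9}.

{q2, q4, q5, q6, q7, q9}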